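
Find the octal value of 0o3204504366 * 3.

0o11615715342

Multiply each base-8 digit by 3, carrying:
  6×3 = 18 → write 2 carry 2
  6×3+2 = 20 → write 4 carry 2
  3×3+2 = 11 → write 3 carry 1
  4×3+1 = 13 → write 5 carry 1
  0×3+1 = 1 → write 1
  5×3 = 15 → write 7 carry 1
  4×3+1 = 13 → write 5 carry 1
  0×3+1 = 1 → write 1
  2×3 = 6 → write 6
  3×3 = 9 → write 1 carry 1
  remaining carry: 1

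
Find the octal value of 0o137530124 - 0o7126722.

0o130401202

Subtract column by column in base 8:
  4-2 → 2
  2-2 → 0
  1-7 → 2 (borrow)
  0-6-1 → 1 (borrow)
  3-2-1 → 0
  5-1 → 4
  7-7 → 0
  3-0 → 3
  1-0 → 1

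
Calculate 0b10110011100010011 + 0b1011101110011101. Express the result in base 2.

0b100010001010110000

Add column by column in base 2, right to left:
  1+1 = 0 carry 1
  1+0+1 = 0 carry 1
  0+1+1 = 0 carry 1
  0+1+1 = 0 carry 1
  1+1+1 = 1 carry 1
  0+0+1 = 1
  0+0 = 0
  0+1 = 1
  1+1 = 0 carry 1
  1+1+1 = 1 carry 1
  1+0+1 = 0 carry 1
  0+1+1 = 0 carry 1
  0+1+1 = 0 carry 1
  1+1+1 = 1 carry 1
  1+0+1 = 0 carry 1
  0+1+1 = 0 carry 1
  1+0+1 = 0 carry 1
  final carry 1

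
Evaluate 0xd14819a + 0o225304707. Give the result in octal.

0o1732405541

0xd14819a = 0o1505100632 in octal.
Add column by column in base 8, right to left:
  2+7 = 1 carry 1
  3+0+1 = 4
  6+7 = 5 carry 1
  0+4+1 = 5
  0+0 = 0
  1+3 = 4
  5+5 = 2 carry 1
  0+2+1 = 3
  5+2 = 7
  1+0 = 1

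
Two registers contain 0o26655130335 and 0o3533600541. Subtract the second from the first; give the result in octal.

0o23121327574

Subtract column by column in base 8:
  5-1 → 4
  3-4 → 7 (borrow)
  3-5-1 → 5 (borrow)
  0-0-1 → 7 (borrow)
  3-0-1 → 2
  1-6 → 3 (borrow)
  5-3-1 → 1
  5-3 → 2
  6-5 → 1
  6-3 → 3
  2-0 → 2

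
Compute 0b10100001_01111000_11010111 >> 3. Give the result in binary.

Right shift by 3: drop the 3 least-significant bits.

0b101000010111100011010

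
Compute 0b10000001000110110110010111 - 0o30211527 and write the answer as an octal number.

0o150655100

0b10000001000110110110010111 = 0o201066627 in octal.
Subtract column by column in base 8:
  7-7 → 0
  2-2 → 0
  6-5 → 1
  6-1 → 5
  6-1 → 5
  0-2 → 6 (borrow)
  1-0-1 → 0
  0-3 → 5 (borrow)
  2-0-1 → 1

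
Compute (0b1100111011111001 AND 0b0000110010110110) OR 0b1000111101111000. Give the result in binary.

0b1100111011111001 AND 0b0000110010110110 = 0b0000110010110000.
Then OR with 0b1000111101111000.

0b1000111111111000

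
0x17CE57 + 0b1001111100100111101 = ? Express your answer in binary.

0x17CE57 = 0b101111100111001010111 in binary.
Add column by column in base 2, right to left:
  1+1 = 0 carry 1
  1+0+1 = 0 carry 1
  1+1+1 = 1 carry 1
  0+1+1 = 0 carry 1
  1+1+1 = 1 carry 1
  0+1+1 = 0 carry 1
  1+0+1 = 0 carry 1
  0+0+1 = 1
  0+1 = 1
  1+0 = 1
  1+0 = 1
  1+1 = 0 carry 1
  0+1+1 = 0 carry 1
  0+1+1 = 0 carry 1
  1+1+1 = 1 carry 1
  1+1+1 = 1 carry 1
  1+0+1 = 0 carry 1
  1+0+1 = 0 carry 1
  1+1+1 = 1 carry 1
  0+0+1 = 1
  1+0 = 1

0b111001100011110010100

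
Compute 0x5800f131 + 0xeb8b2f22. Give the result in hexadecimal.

0x1438c2053

Add column by column in base 16, right to left:
  1+2 = 3
  3+2 = 5
  1+f = 0 carry 1
  f+2+1 = 2 carry 1
  0+b+1 = c
  0+8 = 8
  8+b = 3 carry 1
  5+e+1 = 4 carry 1
  final carry 1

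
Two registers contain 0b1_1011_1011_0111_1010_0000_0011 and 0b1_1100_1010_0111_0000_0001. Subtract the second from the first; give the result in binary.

Subtract column by column in base 2:
  1-1 → 0
  1-0 → 1
  0-0 → 0
  0-0 → 0
  0-0 → 0
  0-0 → 0
  0-0 → 0
  0-0 → 0
  0-1 → 1 (borrow)
  1-1-1 → 1 (borrow)
  0-1-1 → 0 (borrow)
  1-0-1 → 0
  1-0 → 1
  1-1 → 0
  1-0 → 1
  0-1 → 1 (borrow)
  1-0-1 → 0
  1-0 → 1
  0-1 → 1 (borrow)
  1-1-1 → 1 (borrow)
  1-1-1 → 1 (borrow)
  1-0-1 → 0
  0-0 → 0
  1-0 → 1
  1-0 → 1

0b1100111101101001100000010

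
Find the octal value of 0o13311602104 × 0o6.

Multiply each base-8 digit by 6, carrying:
  4×6 = 24 → write 0 carry 3
  0×6+3 = 3 → write 3
  1×6 = 6 → write 6
  2×6 = 12 → write 4 carry 1
  0×6+1 = 1 → write 1
  6×6 = 36 → write 4 carry 4
  1×6+4 = 10 → write 2 carry 1
  1×6+1 = 7 → write 7
  3×6 = 18 → write 2 carry 2
  3×6+2 = 20 → write 4 carry 2
  1×6+2 = 8 → write 0 carry 1
  remaining carry: 1

0o104272414630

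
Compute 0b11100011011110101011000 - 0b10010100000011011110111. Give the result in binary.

Subtract column by column in base 2:
  0-1 → 1 (borrow)
  0-1-1 → 0 (borrow)
  0-1-1 → 0 (borrow)
  1-0-1 → 0
  1-1 → 0
  0-1 → 1 (borrow)
  1-1-1 → 1 (borrow)
  0-1-1 → 0 (borrow)
  1-0-1 → 0
  0-1 → 1 (borrow)
  1-1-1 → 1 (borrow)
  1-0-1 → 0
  1-0 → 1
  1-0 → 1
  0-0 → 0
  1-0 → 1
  1-0 → 1
  0-1 → 1 (borrow)
  0-0-1 → 1 (borrow)
  0-1-1 → 0 (borrow)
  1-0-1 → 0
  1-0 → 1
  1-1 → 0

0b1001111011011001100001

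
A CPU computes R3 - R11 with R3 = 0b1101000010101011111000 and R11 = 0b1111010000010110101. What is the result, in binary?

0b1011001000101001000011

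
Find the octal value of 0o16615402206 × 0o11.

Multiply each base-8 digit by 9, carrying:
  6×9 = 54 → write 6 carry 6
  0×9+6 = 6 → write 6
  2×9 = 18 → write 2 carry 2
  2×9+2 = 20 → write 4 carry 2
  0×9+2 = 2 → write 2
  4×9 = 36 → write 4 carry 4
  5×9+4 = 49 → write 1 carry 6
  1×9+6 = 15 → write 7 carry 1
  6×9+1 = 55 → write 7 carry 6
  6×9+6 = 60 → write 4 carry 7
  1×9+7 = 16 → write 0 carry 2
  remaining carry: 2

0o204771424266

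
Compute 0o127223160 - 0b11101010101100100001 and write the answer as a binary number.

0o127223160 = 0b1010111010010011001110000 in binary.
Subtract column by column in base 2:
  0-1 → 1 (borrow)
  0-0-1 → 1 (borrow)
  0-0-1 → 1 (borrow)
  0-0-1 → 1 (borrow)
  1-0-1 → 0
  1-1 → 0
  1-0 → 1
  0-0 → 0
  0-1 → 1 (borrow)
  1-1-1 → 1 (borrow)
  1-0-1 → 0
  0-1 → 1 (borrow)
  0-0-1 → 1 (borrow)
  1-1-1 → 1 (borrow)
  0-0-1 → 1 (borrow)
  0-1-1 → 0 (borrow)
  1-0-1 → 0
  0-1 → 1 (borrow)
  1-1-1 → 1 (borrow)
  1-1-1 → 1 (borrow)
  1-0-1 → 0
  0-0 → 0
  1-0 → 1
  0-0 → 0
  1-0 → 1

0b1010011100111101101001111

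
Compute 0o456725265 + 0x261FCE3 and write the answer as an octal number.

0o707323630

0x261FCE3 = 0o230376343 in octal.
Add column by column in base 8, right to left:
  5+3 = 0 carry 1
  6+4+1 = 3 carry 1
  2+3+1 = 6
  5+6 = 3 carry 1
  2+7+1 = 2 carry 1
  7+3+1 = 3 carry 1
  6+0+1 = 7
  5+3 = 0 carry 1
  4+2+1 = 7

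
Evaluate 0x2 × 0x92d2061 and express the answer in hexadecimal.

0x125a40c2

Multiply each base-16 digit by 2, carrying:
  1×2 = 2 → write 2
  6×2 = 12 → write c
  0×2 = 0 → write 0
  2×2 = 4 → write 4
  d×2 = 26 → write a carry 1
  2×2+1 = 5 → write 5
  9×2 = 18 → write 2 carry 1
  remaining carry: 1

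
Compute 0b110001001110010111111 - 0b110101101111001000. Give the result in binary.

Subtract column by column in base 2:
  1-0 → 1
  1-0 → 1
  1-0 → 1
  1-1 → 0
  1-0 → 1
  1-0 → 1
  0-1 → 1 (borrow)
  1-1-1 → 1 (borrow)
  0-1-1 → 0 (borrow)
  0-1-1 → 0 (borrow)
  1-0-1 → 0
  1-1 → 0
  1-1 → 0
  0-0 → 0
  0-1 → 1 (borrow)
  1-0-1 → 0
  0-1 → 1 (borrow)
  0-1-1 → 0 (borrow)
  0-0-1 → 1 (borrow)
  1-0-1 → 0
  1-0 → 1

0b101010100000011110111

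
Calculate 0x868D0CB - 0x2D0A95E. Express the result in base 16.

Subtract column by column in base 16:
  B-E → D (borrow)
  C-5-1 → 6
  0-9 → 7 (borrow)
  D-A-1 → 2
  8-0 → 8
  6-D → 9 (borrow)
  8-2-1 → 5

0x598276D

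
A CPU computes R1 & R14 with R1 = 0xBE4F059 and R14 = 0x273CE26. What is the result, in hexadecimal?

0x260C000

AND each hex digit independently (no carries):
  B&2=2, E&7=6, 4&3=0, F&C=C, 0&E=0, 5&2=0, 9&6=0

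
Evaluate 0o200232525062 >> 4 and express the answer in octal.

0o10011525243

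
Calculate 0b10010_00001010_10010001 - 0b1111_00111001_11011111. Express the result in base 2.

0b101101000010110010

Subtract column by column in base 2:
  1-1 → 0
  0-1 → 1 (borrow)
  0-1-1 → 0 (borrow)
  0-1-1 → 0 (borrow)
  1-1-1 → 1 (borrow)
  0-0-1 → 1 (borrow)
  0-1-1 → 0 (borrow)
  1-1-1 → 1 (borrow)
  0-1-1 → 0 (borrow)
  1-0-1 → 0
  0-0 → 0
  1-1 → 0
  0-1 → 1 (borrow)
  0-1-1 → 0 (borrow)
  0-0-1 → 1 (borrow)
  0-0-1 → 1 (borrow)
  0-1-1 → 0 (borrow)
  1-1-1 → 1 (borrow)
  0-1-1 → 0 (borrow)
  0-1-1 → 0 (borrow)
  1-0-1 → 0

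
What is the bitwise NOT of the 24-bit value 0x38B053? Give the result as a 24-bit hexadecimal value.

0xC74FAC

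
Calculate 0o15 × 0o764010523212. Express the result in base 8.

Multiply each base-8 digit by 13, carrying:
  2×13 = 26 → write 2 carry 3
  1×13+3 = 16 → write 0 carry 2
  2×13+2 = 28 → write 4 carry 3
  3×13+3 = 42 → write 2 carry 5
  2×13+5 = 31 → write 7 carry 3
  5×13+3 = 68 → write 4 carry 8
  0×13+8 = 8 → write 0 carry 1
  1×13+1 = 14 → write 6 carry 1
  0×13+1 = 1 → write 1
  4×13 = 52 → write 4 carry 6
  6×13+6 = 84 → write 4 carry 10
  7×13+10 = 101 → write 5 carry 12
  remaining carry: 14

0o14544160472402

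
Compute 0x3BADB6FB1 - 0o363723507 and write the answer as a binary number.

0b1110110111000010111100100001101010

0x3BADB6FB1 = 0b1110111010110110110110111110110001 in binary.
0o363723507 = 0b11110011111010011101000111 in binary.
Subtract column by column in base 2:
  1-1 → 0
  0-1 → 1 (borrow)
  0-1-1 → 0 (borrow)
  0-0-1 → 1 (borrow)
  1-0-1 → 0
  1-0 → 1
  0-1 → 1 (borrow)
  1-0-1 → 0
  1-1 → 0
  1-1 → 0
  1-1 → 0
  1-0 → 1
  0-0 → 0
  1-1 → 0
  1-0 → 1
  0-1 → 1 (borrow)
  1-1-1 → 1 (borrow)
  1-1-1 → 1 (borrow)
  0-1-1 → 0 (borrow)
  1-1-1 → 1 (borrow)
  1-0-1 → 0
  0-0 → 0
  1-1 → 0
  1-1 → 0
  0-1 → 1 (borrow)
  1-1-1 → 1 (borrow)
  0-0-1 → 1 (borrow)
  1-0-1 → 0
  1-0 → 1
  1-0 → 1
  0-0 → 0
  1-0 → 1
  1-0 → 1
  1-0 → 1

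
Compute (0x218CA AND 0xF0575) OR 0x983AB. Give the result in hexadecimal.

0xB83EB

0x218CA AND 0xF0575 = 0x20040.
Then OR with 0x983AB.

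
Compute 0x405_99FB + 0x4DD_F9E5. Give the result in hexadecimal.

Add column by column in base 16, right to left:
  B+5 = 0 carry 1
  F+E+1 = E carry 1
  9+9+1 = 3 carry 1
  9+F+1 = 9 carry 1
  5+D+1 = 3 carry 1
  0+D+1 = E
  4+4 = 8

0x8E393E0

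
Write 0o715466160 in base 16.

0x7366C70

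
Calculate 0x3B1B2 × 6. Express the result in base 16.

0x162A2C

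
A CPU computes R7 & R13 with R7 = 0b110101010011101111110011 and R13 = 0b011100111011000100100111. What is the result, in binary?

0b010100010011000100100011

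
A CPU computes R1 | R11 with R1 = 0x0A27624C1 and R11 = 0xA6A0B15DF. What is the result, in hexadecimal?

0xAEA7F35DF

OR each hex digit independently (no carries):
  0|A=A, A|6=E, 2|A=A, 7|0=7, 6|B=F, 2|1=3, 4|5=5, C|D=D, 1|F=F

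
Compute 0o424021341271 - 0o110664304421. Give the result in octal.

Subtract column by column in base 8:
  1-1 → 0
  7-2 → 5
  2-4 → 6 (borrow)
  1-4-1 → 4 (borrow)
  4-0-1 → 3
  3-3 → 0
  1-4 → 5 (borrow)
  2-6-1 → 3 (borrow)
  0-6-1 → 1 (borrow)
  4-0-1 → 3
  2-1 → 1
  4-1 → 3

0o313135034650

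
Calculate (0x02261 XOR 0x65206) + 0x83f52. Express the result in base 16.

First 0x02261 XOR 0x65206 = 0x67067.
Add column by column in base 16, right to left:
  7+2 = 9
  6+5 = b
  0+f = f
  7+3 = a
  6+8 = e

0xeafb9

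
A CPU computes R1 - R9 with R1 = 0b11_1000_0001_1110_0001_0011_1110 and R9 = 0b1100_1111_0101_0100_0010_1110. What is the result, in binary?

Subtract column by column in base 2:
  0-0 → 0
  1-1 → 0
  1-1 → 0
  1-1 → 0
  1-0 → 1
  1-1 → 0
  0-0 → 0
  0-0 → 0
  1-0 → 1
  0-0 → 0
  0-1 → 1 (borrow)
  0-0-1 → 1 (borrow)
  0-1-1 → 0 (borrow)
  1-0-1 → 0
  1-1 → 0
  1-0 → 1
  1-1 → 0
  0-1 → 1 (borrow)
  0-1-1 → 0 (borrow)
  0-1-1 → 0 (borrow)
  0-0-1 → 1 (borrow)
  0-0-1 → 1 (borrow)
  0-1-1 → 0 (borrow)
  1-1-1 → 1 (borrow)
  1-0-1 → 0
  1-0 → 1

0b10101100101000110100010000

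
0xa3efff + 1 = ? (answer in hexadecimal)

0xa3f000

The trailing 3 digits are F (max in base 16), so adding 1 cascades: they roll to 0 and the next digit up increments.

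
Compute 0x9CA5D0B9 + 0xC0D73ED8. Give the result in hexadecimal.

Add column by column in base 16, right to left:
  9+8 = 1 carry 1
  B+D+1 = 9 carry 1
  0+E+1 = F
  D+3 = 0 carry 1
  5+7+1 = D
  A+D = 7 carry 1
  C+0+1 = D
  9+C = 5 carry 1
  final carry 1

0x15D7D0F91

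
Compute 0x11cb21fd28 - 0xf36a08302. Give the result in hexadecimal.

Subtract column by column in base 16:
  8-2 → 6
  2-0 → 2
  d-3 → a
  f-8 → 7
  1-0 → 1
  2-a → 8 (borrow)
  b-6-1 → 4
  c-3 → 9
  1-f → 2 (borrow)
  1-0-1 → 0

0x294817a26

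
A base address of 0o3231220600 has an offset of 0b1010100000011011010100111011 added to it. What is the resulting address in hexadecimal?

0x24E6D6BB

0o3231220600 = 0x1A652180 in hexadecimal.
0b1010100000011011010100111011 = 0xA81B53B in hexadecimal.
Add column by column in base 16, right to left:
  0+B = B
  8+3 = B
  1+5 = 6
  2+B = D
  5+1 = 6
  6+8 = E
  A+A = 4 carry 1
  1+0+1 = 2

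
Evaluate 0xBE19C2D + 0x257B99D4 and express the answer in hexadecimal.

0x315D3601

Add column by column in base 16, right to left:
  D+4 = 1 carry 1
  2+D+1 = 0 carry 1
  C+9+1 = 6 carry 1
  9+9+1 = 3 carry 1
  1+B+1 = D
  E+7 = 5 carry 1
  B+5+1 = 1 carry 1
  0+2+1 = 3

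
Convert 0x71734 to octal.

Expand each hex digit to 4 bits: 7=0111 1=0001 7=0111 3=0011 4=0100.
Group the bits in threes: 001 110 001 011 100 110 100 → 1613464.

0o1613464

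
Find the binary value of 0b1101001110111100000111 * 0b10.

Multiply each base-2 digit by 2, carrying:
  1×2 = 2 → write 0 carry 1
  1×2+1 = 3 → write 1 carry 1
  1×2+1 = 3 → write 1 carry 1
  0×2+1 = 1 → write 1
  0×2 = 0 → write 0
  0×2 = 0 → write 0
  0×2 = 0 → write 0
  0×2 = 0 → write 0
  1×2 = 2 → write 0 carry 1
  1×2+1 = 3 → write 1 carry 1
  1×2+1 = 3 → write 1 carry 1
  1×2+1 = 3 → write 1 carry 1
  0×2+1 = 1 → write 1
  1×2 = 2 → write 0 carry 1
  1×2+1 = 3 → write 1 carry 1
  1×2+1 = 3 → write 1 carry 1
  0×2+1 = 1 → write 1
  0×2 = 0 → write 0
  1×2 = 2 → write 0 carry 1
  0×2+1 = 1 → write 1
  1×2 = 2 → write 0 carry 1
  1×2+1 = 3 → write 1 carry 1
  remaining carry: 1

0b11010011101111000001110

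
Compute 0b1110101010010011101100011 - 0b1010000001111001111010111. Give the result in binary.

0b100101000011001110001100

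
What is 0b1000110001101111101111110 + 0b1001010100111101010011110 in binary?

Add column by column in base 2, right to left:
  0+0 = 0
  1+1 = 0 carry 1
  1+1+1 = 1 carry 1
  1+1+1 = 1 carry 1
  1+1+1 = 1 carry 1
  1+0+1 = 0 carry 1
  1+0+1 = 0 carry 1
  0+1+1 = 0 carry 1
  1+0+1 = 0 carry 1
  1+1+1 = 1 carry 1
  1+0+1 = 0 carry 1
  1+1+1 = 1 carry 1
  1+1+1 = 1 carry 1
  0+1+1 = 0 carry 1
  1+1+1 = 1 carry 1
  1+0+1 = 0 carry 1
  0+0+1 = 1
  0+1 = 1
  0+0 = 0
  1+1 = 0 carry 1
  1+0+1 = 0 carry 1
  0+1+1 = 0 carry 1
  0+0+1 = 1
  0+0 = 0
  1+1 = 0 carry 1
  final carry 1

0b10010000110101101000011100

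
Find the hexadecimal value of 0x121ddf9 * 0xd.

Multiply each base-16 digit by 13, carrying:
  9×13 = 117 → write 5 carry 7
  f×13+7 = 202 → write a carry 12
  d×13+12 = 181 → write 5 carry 11
  d×13+11 = 180 → write 4 carry 11
  1×13+11 = 24 → write 8 carry 1
  2×13+1 = 27 → write b carry 1
  1×13+1 = 14 → write e

0xeb845a5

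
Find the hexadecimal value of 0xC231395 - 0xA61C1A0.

0x1C151F5

Subtract column by column in base 16:
  5-0 → 5
  9-A → F (borrow)
  3-1-1 → 1
  1-C → 5 (borrow)
  3-1-1 → 1
  2-6 → C (borrow)
  C-A-1 → 1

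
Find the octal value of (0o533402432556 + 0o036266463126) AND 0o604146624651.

Add column by column in base 8, right to left:
  6+6 = 4 carry 1
  5+2+1 = 0 carry 1
  5+1+1 = 7
  2+3 = 5
  3+6 = 1 carry 1
  4+4+1 = 1 carry 1
  2+6+1 = 1 carry 1
  0+6+1 = 7
  4+2 = 6
  3+6 = 1 carry 1
  3+3+1 = 7
  5+0 = 5
Sum = 0o571671115704; now AND with 0o604146624651:
  5&6=4, 7&0=0, 1&4=0, 6&1=0, 7&4=4, 1&6=0, 1&6=0, 1&2=0, 5&4=4, 7&6=6, 0&5=0, 4&1=0

0o400040004600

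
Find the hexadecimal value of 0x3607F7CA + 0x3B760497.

0x717DFC61

Add column by column in base 16, right to left:
  A+7 = 1 carry 1
  C+9+1 = 6 carry 1
  7+4+1 = C
  F+0 = F
  7+6 = D
  0+7 = 7
  6+B = 1 carry 1
  3+3+1 = 7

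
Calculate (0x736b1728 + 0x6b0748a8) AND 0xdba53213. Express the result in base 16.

0xda201210

Add column by column in base 16, right to left:
  8+8 = 0 carry 1
  2+a+1 = d
  7+8 = f
  1+4 = 5
  b+7 = 2 carry 1
  6+0+1 = 7
  3+b = e
  7+6 = d
Sum = 0xde725fd0; now AND with 0xdba53213:
  d&d=d, e&b=a, 7&a=2, 2&5=0, 5&3=1, f&2=2, d&1=1, 0&3=0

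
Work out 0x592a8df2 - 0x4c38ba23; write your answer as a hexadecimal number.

0xcf1d3cf

Subtract column by column in base 16:
  2-3 → f (borrow)
  f-2-1 → c
  d-a → 3
  8-b → d (borrow)
  a-8-1 → 1
  2-3 → f (borrow)
  9-c-1 → c (borrow)
  5-4-1 → 0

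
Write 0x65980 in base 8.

0o1454600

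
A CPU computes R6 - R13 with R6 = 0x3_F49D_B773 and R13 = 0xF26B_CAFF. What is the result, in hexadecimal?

0x30231EC74

Subtract column by column in base 16:
  3-F → 4 (borrow)
  7-F-1 → 7 (borrow)
  7-A-1 → C (borrow)
  B-C-1 → E (borrow)
  D-B-1 → 1
  9-6 → 3
  4-2 → 2
  F-F → 0
  3-0 → 3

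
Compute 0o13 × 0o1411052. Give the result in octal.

0o20543716

Multiply each base-8 digit by 11, carrying:
  2×11 = 22 → write 6 carry 2
  5×11+2 = 57 → write 1 carry 7
  0×11+7 = 7 → write 7
  1×11 = 11 → write 3 carry 1
  1×11+1 = 12 → write 4 carry 1
  4×11+1 = 45 → write 5 carry 5
  1×11+5 = 16 → write 0 carry 2
  remaining carry: 2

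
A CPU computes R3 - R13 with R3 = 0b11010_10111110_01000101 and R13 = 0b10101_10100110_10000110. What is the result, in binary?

0b1010001011110111111

Subtract column by column in base 2:
  1-0 → 1
  0-1 → 1 (borrow)
  1-1-1 → 1 (borrow)
  0-0-1 → 1 (borrow)
  0-0-1 → 1 (borrow)
  0-0-1 → 1 (borrow)
  1-0-1 → 0
  0-1 → 1 (borrow)
  0-0-1 → 1 (borrow)
  1-1-1 → 1 (borrow)
  1-1-1 → 1 (borrow)
  1-0-1 → 0
  1-0 → 1
  1-1 → 0
  0-0 → 0
  1-1 → 0
  0-1 → 1 (borrow)
  1-0-1 → 0
  0-1 → 1 (borrow)
  1-0-1 → 0
  1-1 → 0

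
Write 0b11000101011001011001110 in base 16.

Group the bits into nibbles: 0110 0010 1011 0010 1100 1110 → 62B2CE.

0x62B2CE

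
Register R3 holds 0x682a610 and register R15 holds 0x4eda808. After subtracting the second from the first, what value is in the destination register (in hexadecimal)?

0x194fe08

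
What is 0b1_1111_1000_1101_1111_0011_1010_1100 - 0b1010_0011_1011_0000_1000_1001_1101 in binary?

Subtract column by column in base 2:
  0-1 → 1 (borrow)
  0-0-1 → 1 (borrow)
  1-1-1 → 1 (borrow)
  1-1-1 → 1 (borrow)
  0-1-1 → 0 (borrow)
  1-0-1 → 0
  0-0 → 0
  1-1 → 0
  1-0 → 1
  1-0 → 1
  0-0 → 0
  0-1 → 1 (borrow)
  1-0-1 → 0
  1-0 → 1
  1-0 → 1
  1-0 → 1
  1-1 → 0
  0-1 → 1 (borrow)
  1-0-1 → 0
  1-1 → 0
  0-1 → 1 (borrow)
  0-1-1 → 0 (borrow)
  0-0-1 → 1 (borrow)
  1-0-1 → 0
  1-0 → 1
  1-1 → 0
  1-0 → 1
  1-1 → 0
  1-0 → 1

0b10101010100101110101100001111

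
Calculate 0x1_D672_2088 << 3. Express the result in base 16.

0xEB3910440

3 bits is not a whole number of base-16 digits; in binary: 111010110011100100010000010001000 << 3 = 111010110011100100010000010001000000.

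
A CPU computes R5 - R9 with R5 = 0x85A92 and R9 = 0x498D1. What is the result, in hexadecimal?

Subtract column by column in base 16:
  2-1 → 1
  9-D → C (borrow)
  A-8-1 → 1
  5-9 → C (borrow)
  8-4-1 → 3

0x3C1C1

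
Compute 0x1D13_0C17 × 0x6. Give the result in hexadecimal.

Multiply each base-16 digit by 6, carrying:
  7×6 = 42 → write A carry 2
  1×6+2 = 8 → write 8
  C×6 = 72 → write 8 carry 4
  0×6+4 = 4 → write 4
  3×6 = 18 → write 2 carry 1
  1×6+1 = 7 → write 7
  D×6 = 78 → write E carry 4
  1×6+4 = 10 → write A

0xAE72488A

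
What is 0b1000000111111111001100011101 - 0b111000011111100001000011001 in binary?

0b1000100000011000100000100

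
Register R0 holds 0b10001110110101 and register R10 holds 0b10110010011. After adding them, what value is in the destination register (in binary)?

0b10100101001000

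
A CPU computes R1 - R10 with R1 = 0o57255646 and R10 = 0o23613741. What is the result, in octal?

Subtract column by column in base 8:
  6-1 → 5
  4-4 → 0
  6-7 → 7 (borrow)
  5-3-1 → 1
  5-1 → 4
  2-6 → 4 (borrow)
  7-3-1 → 3
  5-2 → 3

0o33441705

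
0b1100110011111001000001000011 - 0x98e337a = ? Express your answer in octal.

0o320256311

0b1100110011111001000001000011 = 0o1463710103 in octal.
0x98e337a = 0o1143431572 in octal.
Subtract column by column in base 8:
  3-2 → 1
  0-7 → 1 (borrow)
  1-5-1 → 3 (borrow)
  0-1-1 → 6 (borrow)
  1-3-1 → 5 (borrow)
  7-4-1 → 2
  3-3 → 0
  6-4 → 2
  4-1 → 3
  1-1 → 0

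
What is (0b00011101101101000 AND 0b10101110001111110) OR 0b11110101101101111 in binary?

0b11111101101101111

0b00011101101101000 AND 0b10101110001111110 = 0b00001100001101000.
Then OR with 0b11110101101101111.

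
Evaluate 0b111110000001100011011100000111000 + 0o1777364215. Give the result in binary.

0o1777364215 = 0b1111111111011110100010001101 in binary.
Add column by column in base 2, right to left:
  0+1 = 1
  0+0 = 0
  0+1 = 1
  1+1 = 0 carry 1
  1+0+1 = 0 carry 1
  1+0+1 = 0 carry 1
  0+0+1 = 1
  0+1 = 1
  0+0 = 0
  0+0 = 0
  0+0 = 0
  1+1 = 0 carry 1
  1+0+1 = 0 carry 1
  1+1+1 = 1 carry 1
  0+1+1 = 0 carry 1
  1+1+1 = 1 carry 1
  1+1+1 = 1 carry 1
  0+0+1 = 1
  0+1 = 1
  0+1 = 1
  1+1 = 0 carry 1
  1+1+1 = 1 carry 1
  0+1+1 = 0 carry 1
  0+1+1 = 0 carry 1
  0+1+1 = 0 carry 1
  0+1+1 = 0 carry 1
  0+1+1 = 0 carry 1
  0+1+1 = 0 carry 1
  1+0+1 = 0 carry 1
  1+0+1 = 0 carry 1
  1+0+1 = 0 carry 1
  1+0+1 = 0 carry 1
  1+0+1 = 0 carry 1
  final carry 1

0b1000000000001011111010000011000101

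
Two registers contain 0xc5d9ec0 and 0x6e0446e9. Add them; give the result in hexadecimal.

0x7a61e5a9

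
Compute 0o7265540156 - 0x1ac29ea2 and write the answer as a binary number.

0o7265540156 = 0b111010110101101100000001101110 in binary.
0x1ac29ea2 = 0b11010110000101001111010100010 in binary.
Subtract column by column in base 2:
  0-0 → 0
  1-1 → 0
  1-0 → 1
  1-0 → 1
  0-0 → 0
  1-1 → 0
  1-0 → 1
  0-1 → 1 (borrow)
  0-0-1 → 1 (borrow)
  0-1-1 → 0 (borrow)
  0-1-1 → 0 (borrow)
  0-1-1 → 0 (borrow)
  0-1-1 → 0 (borrow)
  0-0-1 → 1 (borrow)
  1-0-1 → 0
  1-1 → 0
  0-0 → 0
  1-1 → 0
  1-0 → 1
  0-0 → 0
  1-0 → 1
  0-0 → 0
  1-1 → 0
  1-1 → 0
  0-0 → 0
  1-1 → 0
  0-0 → 0
  1-1 → 0
  1-1 → 0
  1-0 → 1

0b100000000101000010000111001100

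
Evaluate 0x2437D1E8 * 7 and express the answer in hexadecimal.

Multiply each base-16 digit by 7, carrying:
  8×7 = 56 → write 8 carry 3
  E×7+3 = 101 → write 5 carry 6
  1×7+6 = 13 → write D
  D×7 = 91 → write B carry 5
  7×7+5 = 54 → write 6 carry 3
  3×7+3 = 24 → write 8 carry 1
  4×7+1 = 29 → write D carry 1
  2×7+1 = 15 → write F

0xFD86BD58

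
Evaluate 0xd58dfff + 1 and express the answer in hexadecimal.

0xd58e000

The trailing 3 digits are F (max in base 16), so adding 1 cascades: they roll to 0 and the next digit up increments.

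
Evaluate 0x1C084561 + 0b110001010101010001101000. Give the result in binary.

0x1C084561 = 0b11100000010000100010101100001 in binary.
Add column by column in base 2, right to left:
  1+0 = 1
  0+0 = 0
  0+0 = 0
  0+1 = 1
  0+0 = 0
  1+1 = 0 carry 1
  1+1+1 = 1 carry 1
  0+0+1 = 1
  1+0 = 1
  0+0 = 0
  1+1 = 0 carry 1
  0+0+1 = 1
  0+1 = 1
  0+0 = 0
  1+1 = 0 carry 1
  0+0+1 = 1
  0+1 = 1
  0+0 = 0
  0+1 = 1
  1+0 = 1
  0+0 = 0
  0+0 = 0
  0+1 = 1
  0+1 = 1
  0+0 = 0
  0+0 = 0
  1+0 = 1
  1+0 = 1
  1+0 = 1

0b11100110011011001100111001001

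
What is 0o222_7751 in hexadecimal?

0x92FE9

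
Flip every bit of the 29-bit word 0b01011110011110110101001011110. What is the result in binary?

Invert each bit: 01011110011110110101001011110 → 10100001100001001010110100001.

0b10100001100001001010110100001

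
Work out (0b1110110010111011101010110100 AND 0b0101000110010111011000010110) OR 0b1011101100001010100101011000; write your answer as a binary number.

0b1110110010111011101010110100 AND 0b0101000110010111011000010110 = 0b0100000010010011001000010100.
Then OR with 0b1011101100001010100101011000.

0b1111101110011011101101011100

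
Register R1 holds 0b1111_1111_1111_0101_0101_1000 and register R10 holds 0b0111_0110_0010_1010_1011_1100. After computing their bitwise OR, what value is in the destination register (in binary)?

OR bit by bit (1 where either bit is 1):
  111111111111010101011000
| 011101100010101010111100
= 111111111111111111111100

0b111111111111111111111100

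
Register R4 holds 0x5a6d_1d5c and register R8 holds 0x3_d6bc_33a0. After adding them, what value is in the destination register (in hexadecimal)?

Add column by column in base 16, right to left:
  c+0 = c
  5+a = f
  d+3 = 0 carry 1
  1+3+1 = 5
  d+c = 9 carry 1
  6+b+1 = 2 carry 1
  a+6+1 = 1 carry 1
  5+d+1 = 3 carry 1
  0+3+1 = 4

0x4312950fc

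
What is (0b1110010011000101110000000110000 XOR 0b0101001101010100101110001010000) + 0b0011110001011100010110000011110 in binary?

First 0b1110010011000101110000000110000 XOR 0b0101001101010100101110001010000 = 0b1011011110010001011110001100000.
Add column by column in base 2, right to left:
  0+0 = 0
  0+1 = 1
  0+1 = 1
  0+1 = 1
  0+1 = 1
  1+0 = 1
  1+0 = 1
  0+0 = 0
  0+0 = 0
  0+0 = 0
  1+1 = 0 carry 1
  1+1+1 = 1 carry 1
  1+0+1 = 0 carry 1
  1+1+1 = 1 carry 1
  0+0+1 = 1
  1+0 = 1
  0+0 = 0
  0+1 = 1
  0+1 = 1
  1+1 = 0 carry 1
  0+0+1 = 1
  0+1 = 1
  1+0 = 1
  1+0 = 1
  1+0 = 1
  1+1 = 0 carry 1
  0+1+1 = 0 carry 1
  1+1+1 = 1 carry 1
  1+1+1 = 1 carry 1
  0+0+1 = 1
  1+0 = 1

0b1111001111101101110100001111110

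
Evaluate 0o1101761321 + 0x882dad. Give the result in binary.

0b1001100100000001000001111110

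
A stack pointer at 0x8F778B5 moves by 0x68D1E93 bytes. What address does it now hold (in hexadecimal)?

0xF849748

Add column by column in base 16, right to left:
  5+3 = 8
  B+9 = 4 carry 1
  8+E+1 = 7 carry 1
  7+1+1 = 9
  7+D = 4 carry 1
  F+8+1 = 8 carry 1
  8+6+1 = F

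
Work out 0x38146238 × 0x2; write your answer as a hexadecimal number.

Multiply each base-16 digit by 2, carrying:
  8×2 = 16 → write 0 carry 1
  3×2+1 = 7 → write 7
  2×2 = 4 → write 4
  6×2 = 12 → write C
  4×2 = 8 → write 8
  1×2 = 2 → write 2
  8×2 = 16 → write 0 carry 1
  3×2+1 = 7 → write 7

0x7028C470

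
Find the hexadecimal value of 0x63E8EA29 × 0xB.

Multiply each base-16 digit by 11, carrying:
  9×11 = 99 → write 3 carry 6
  2×11+6 = 28 → write C carry 1
  A×11+1 = 111 → write F carry 6
  E×11+6 = 160 → write 0 carry 10
  8×11+10 = 98 → write 2 carry 6
  E×11+6 = 160 → write 0 carry 10
  3×11+10 = 43 → write B carry 2
  6×11+2 = 68 → write 4 carry 4
  remaining carry: 4

0x44B020FC3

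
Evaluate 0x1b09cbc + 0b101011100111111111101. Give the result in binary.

0b1110001100110110010111001

0x1b09cbc = 0b1101100001001110010111100 in binary.
Add column by column in base 2, right to left:
  0+1 = 1
  0+0 = 0
  1+1 = 0 carry 1
  1+1+1 = 1 carry 1
  1+1+1 = 1 carry 1
  1+1+1 = 1 carry 1
  0+1+1 = 0 carry 1
  1+1+1 = 1 carry 1
  0+1+1 = 0 carry 1
  0+1+1 = 0 carry 1
  1+1+1 = 1 carry 1
  1+1+1 = 1 carry 1
  1+0+1 = 0 carry 1
  0+0+1 = 1
  0+1 = 1
  1+1 = 0 carry 1
  0+1+1 = 0 carry 1
  0+0+1 = 1
  0+1 = 1
  0+0 = 0
  1+1 = 0 carry 1
  1+0+1 = 0 carry 1
  0+0+1 = 1
  1+0 = 1
  1+0 = 1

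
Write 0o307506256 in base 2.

0b11000111101000110010101110

Each octal digit is 3 bits: 3=011 0=000 7=111 5=101 0=000 6=110 2=010 5=101 6=110.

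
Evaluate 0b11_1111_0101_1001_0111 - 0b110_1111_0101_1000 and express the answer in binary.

Subtract column by column in base 2:
  1-0 → 1
  1-0 → 1
  1-0 → 1
  0-1 → 1 (borrow)
  1-1-1 → 1 (borrow)
  0-0-1 → 1 (borrow)
  0-1-1 → 0 (borrow)
  1-0-1 → 0
  1-1 → 0
  0-1 → 1 (borrow)
  1-1-1 → 1 (borrow)
  0-1-1 → 0 (borrow)
  1-0-1 → 0
  1-1 → 0
  1-1 → 0
  1-0 → 1
  1-0 → 1
  1-0 → 1

0b111000011000111111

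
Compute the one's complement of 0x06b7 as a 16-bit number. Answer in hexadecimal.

0xf948

Each hex digit d becomes f−d:
  0→f, 6→9, b→4, 7→8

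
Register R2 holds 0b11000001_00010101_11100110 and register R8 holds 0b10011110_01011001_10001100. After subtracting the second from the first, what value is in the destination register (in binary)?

Subtract column by column in base 2:
  0-0 → 0
  1-0 → 1
  1-1 → 0
  0-1 → 1 (borrow)
  0-0-1 → 1 (borrow)
  1-0-1 → 0
  1-0 → 1
  1-1 → 0
  1-1 → 0
  0-0 → 0
  1-0 → 1
  0-1 → 1 (borrow)
  1-1-1 → 1 (borrow)
  0-0-1 → 1 (borrow)
  0-1-1 → 0 (borrow)
  0-0-1 → 1 (borrow)
  1-0-1 → 0
  0-1 → 1 (borrow)
  0-1-1 → 0 (borrow)
  0-1-1 → 0 (borrow)
  0-1-1 → 0 (borrow)
  0-0-1 → 1 (borrow)
  1-0-1 → 0
  1-1 → 0

0b1000101011110001011010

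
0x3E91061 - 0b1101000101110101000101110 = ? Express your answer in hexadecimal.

0b1101000101110101000101110 = 0x1A2EA2E in hexadecimal.
Subtract column by column in base 16:
  1-E → 3 (borrow)
  6-2-1 → 3
  0-A → 6 (borrow)
  1-E-1 → 2 (borrow)
  9-2-1 → 6
  E-A → 4
  3-1 → 2

0x2462633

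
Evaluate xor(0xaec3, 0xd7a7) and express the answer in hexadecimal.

0x7964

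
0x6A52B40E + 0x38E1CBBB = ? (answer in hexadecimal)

0xA3347FC9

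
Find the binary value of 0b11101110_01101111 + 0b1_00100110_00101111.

0b100001010010011110

Add column by column in base 2, right to left:
  1+1 = 0 carry 1
  1+1+1 = 1 carry 1
  1+1+1 = 1 carry 1
  1+1+1 = 1 carry 1
  0+0+1 = 1
  1+1 = 0 carry 1
  1+0+1 = 0 carry 1
  0+0+1 = 1
  0+0 = 0
  1+1 = 0 carry 1
  1+1+1 = 1 carry 1
  1+0+1 = 0 carry 1
  0+0+1 = 1
  1+1 = 0 carry 1
  1+0+1 = 0 carry 1
  1+0+1 = 0 carry 1
  0+1+1 = 0 carry 1
  final carry 1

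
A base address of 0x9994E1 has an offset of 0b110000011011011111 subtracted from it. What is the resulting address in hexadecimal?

0x968E02

0b110000011011011111 = 0x306DF in hexadecimal.
Subtract column by column in base 16:
  1-F → 2 (borrow)
  E-D-1 → 0
  4-6 → E (borrow)
  9-0-1 → 8
  9-3 → 6
  9-0 → 9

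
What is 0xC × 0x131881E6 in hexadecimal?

0xE52616C8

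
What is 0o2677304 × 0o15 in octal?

0o45267764

Multiply each base-8 digit by 13, carrying:
  4×13 = 52 → write 4 carry 6
  0×13+6 = 6 → write 6
  3×13 = 39 → write 7 carry 4
  7×13+4 = 95 → write 7 carry 11
  7×13+11 = 102 → write 6 carry 12
  6×13+12 = 90 → write 2 carry 11
  2×13+11 = 37 → write 5 carry 4
  remaining carry: 4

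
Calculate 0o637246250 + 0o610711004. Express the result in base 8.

0o1450157254

Add column by column in base 8, right to left:
  0+4 = 4
  5+0 = 5
  2+0 = 2
  6+1 = 7
  4+1 = 5
  2+7 = 1 carry 1
  7+0+1 = 0 carry 1
  3+1+1 = 5
  6+6 = 4 carry 1
  final carry 1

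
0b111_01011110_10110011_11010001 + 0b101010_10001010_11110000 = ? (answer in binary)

0b111100010010011111011000001

Add column by column in base 2, right to left:
  1+0 = 1
  0+0 = 0
  0+0 = 0
  0+0 = 0
  1+1 = 0 carry 1
  0+1+1 = 0 carry 1
  1+1+1 = 1 carry 1
  1+1+1 = 1 carry 1
  1+0+1 = 0 carry 1
  1+1+1 = 1 carry 1
  0+0+1 = 1
  0+1 = 1
  1+0 = 1
  1+0 = 1
  0+0 = 0
  1+1 = 0 carry 1
  0+0+1 = 1
  1+1 = 0 carry 1
  1+0+1 = 0 carry 1
  1+1+1 = 1 carry 1
  1+0+1 = 0 carry 1
  0+1+1 = 0 carry 1
  1+0+1 = 0 carry 1
  0+0+1 = 1
  1+0 = 1
  1+0 = 1
  1+0 = 1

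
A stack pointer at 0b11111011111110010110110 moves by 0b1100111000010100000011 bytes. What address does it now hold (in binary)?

0b101100011000000110111001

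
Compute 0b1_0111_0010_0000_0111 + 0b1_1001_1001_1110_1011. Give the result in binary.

Add column by column in base 2, right to left:
  1+1 = 0 carry 1
  1+1+1 = 1 carry 1
  1+0+1 = 0 carry 1
  0+1+1 = 0 carry 1
  0+0+1 = 1
  0+1 = 1
  0+1 = 1
  0+1 = 1
  0+1 = 1
  1+0 = 1
  0+0 = 0
  0+1 = 1
  1+1 = 0 carry 1
  1+0+1 = 0 carry 1
  1+0+1 = 0 carry 1
  0+1+1 = 0 carry 1
  1+1+1 = 1 carry 1
  final carry 1

0b110000101111110010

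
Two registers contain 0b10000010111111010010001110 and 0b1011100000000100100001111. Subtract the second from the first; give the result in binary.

Subtract column by column in base 2:
  0-1 → 1 (borrow)
  1-1-1 → 1 (borrow)
  1-1-1 → 1 (borrow)
  1-1-1 → 1 (borrow)
  0-0-1 → 1 (borrow)
  0-0-1 → 1 (borrow)
  0-0-1 → 1 (borrow)
  1-0-1 → 0
  0-1 → 1 (borrow)
  0-0-1 → 1 (borrow)
  1-0-1 → 0
  0-1 → 1 (borrow)
  1-0-1 → 0
  1-0 → 1
  1-0 → 1
  1-0 → 1
  1-0 → 1
  1-0 → 1
  0-0 → 0
  1-0 → 1
  0-1 → 1 (borrow)
  0-1-1 → 0 (borrow)
  0-1-1 → 0 (borrow)
  0-0-1 → 1 (borrow)
  0-1-1 → 0 (borrow)
  1-0-1 → 0

0b100110111110101101111111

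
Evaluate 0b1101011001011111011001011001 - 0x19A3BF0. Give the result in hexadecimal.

0xBCBBA69

0b1101011001011111011001011001 = 0xD65F659 in hexadecimal.
Subtract column by column in base 16:
  9-0 → 9
  5-F → 6 (borrow)
  6-B-1 → A (borrow)
  F-3-1 → B
  5-A → B (borrow)
  6-9-1 → C (borrow)
  D-1-1 → B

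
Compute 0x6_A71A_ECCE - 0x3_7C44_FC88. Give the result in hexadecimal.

0x32AD5F046

Subtract column by column in base 16:
  E-8 → 6
  C-8 → 4
  C-C → 0
  E-F → F (borrow)
  A-4-1 → 5
  1-4 → D (borrow)
  7-C-1 → A (borrow)
  A-7-1 → 2
  6-3 → 3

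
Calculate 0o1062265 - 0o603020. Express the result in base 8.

0o257245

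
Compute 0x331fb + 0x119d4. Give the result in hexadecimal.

0x44bcf

Add column by column in base 16, right to left:
  b+4 = f
  f+d = c carry 1
  1+9+1 = b
  3+1 = 4
  3+1 = 4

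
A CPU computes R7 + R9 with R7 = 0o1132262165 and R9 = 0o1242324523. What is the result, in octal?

Add column by column in base 8, right to left:
  5+3 = 0 carry 1
  6+2+1 = 1 carry 1
  1+5+1 = 7
  2+4 = 6
  6+2 = 0 carry 1
  2+3+1 = 6
  2+2 = 4
  3+4 = 7
  1+2 = 3
  1+1 = 2

0o2374606710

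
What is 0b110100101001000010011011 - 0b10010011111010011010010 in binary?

Subtract column by column in base 2:
  1-0 → 1
  1-1 → 0
  0-0 → 0
  1-0 → 1
  1-1 → 0
  0-0 → 0
  0-1 → 1 (borrow)
  1-1-1 → 1 (borrow)
  0-0-1 → 1 (borrow)
  0-0-1 → 1 (borrow)
  0-1-1 → 0 (borrow)
  0-0-1 → 1 (borrow)
  1-1-1 → 1 (borrow)
  0-1-1 → 0 (borrow)
  0-1-1 → 0 (borrow)
  1-1-1 → 1 (borrow)
  0-1-1 → 0 (borrow)
  1-0-1 → 0
  0-0 → 0
  0-1 → 1 (borrow)
  1-0-1 → 0
  0-0 → 0
  1-1 → 0
  1-0 → 1

0b100010001001101111001001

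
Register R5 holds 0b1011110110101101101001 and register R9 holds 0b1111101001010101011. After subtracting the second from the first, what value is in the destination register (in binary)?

0b1001111001100010111110

Subtract column by column in base 2:
  1-1 → 0
  0-1 → 1 (borrow)
  0-0-1 → 1 (borrow)
  1-1-1 → 1 (borrow)
  0-0-1 → 1 (borrow)
  1-1-1 → 1 (borrow)
  1-0-1 → 0
  0-1 → 1 (borrow)
  1-0-1 → 0
  1-1 → 0
  0-0 → 0
  1-0 → 1
  0-1 → 1 (borrow)
  1-0-1 → 0
  1-1 → 0
  0-1 → 1 (borrow)
  1-1-1 → 1 (borrow)
  1-1-1 → 1 (borrow)
  1-1-1 → 1 (borrow)
  1-0-1 → 0
  0-0 → 0
  1-0 → 1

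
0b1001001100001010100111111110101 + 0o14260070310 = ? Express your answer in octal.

0b1001001100001010100111111110101 = 0o11141247765 in octal.
Add column by column in base 8, right to left:
  5+0 = 5
  6+1 = 7
  7+3 = 2 carry 1
  7+0+1 = 0 carry 1
  4+7+1 = 4 carry 1
  2+0+1 = 3
  1+0 = 1
  4+6 = 2 carry 1
  1+2+1 = 4
  1+4 = 5
  1+1 = 2

0o25421340275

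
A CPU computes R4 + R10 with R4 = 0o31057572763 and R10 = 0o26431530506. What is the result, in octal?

0o57511323471

Add column by column in base 8, right to left:
  3+6 = 1 carry 1
  6+0+1 = 7
  7+5 = 4 carry 1
  2+0+1 = 3
  7+3 = 2 carry 1
  5+5+1 = 3 carry 1
  7+1+1 = 1 carry 1
  5+3+1 = 1 carry 1
  0+4+1 = 5
  1+6 = 7
  3+2 = 5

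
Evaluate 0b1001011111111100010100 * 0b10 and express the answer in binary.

Multiply each base-2 digit by 2, carrying:
  0×2 = 0 → write 0
  0×2 = 0 → write 0
  1×2 = 2 → write 0 carry 1
  0×2+1 = 1 → write 1
  1×2 = 2 → write 0 carry 1
  0×2+1 = 1 → write 1
  0×2 = 0 → write 0
  0×2 = 0 → write 0
  1×2 = 2 → write 0 carry 1
  1×2+1 = 3 → write 1 carry 1
  1×2+1 = 3 → write 1 carry 1
  1×2+1 = 3 → write 1 carry 1
  1×2+1 = 3 → write 1 carry 1
  1×2+1 = 3 → write 1 carry 1
  1×2+1 = 3 → write 1 carry 1
  1×2+1 = 3 → write 1 carry 1
  1×2+1 = 3 → write 1 carry 1
  0×2+1 = 1 → write 1
  1×2 = 2 → write 0 carry 1
  0×2+1 = 1 → write 1
  0×2 = 0 → write 0
  1×2 = 2 → write 0 carry 1
  remaining carry: 1

0b10010111111111000101000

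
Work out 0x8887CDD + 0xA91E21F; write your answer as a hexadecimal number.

Add column by column in base 16, right to left:
  D+F = C carry 1
  D+1+1 = F
  C+2 = E
  7+E = 5 carry 1
  8+1+1 = A
  8+9 = 1 carry 1
  8+A+1 = 3 carry 1
  final carry 1

0x131A5EFC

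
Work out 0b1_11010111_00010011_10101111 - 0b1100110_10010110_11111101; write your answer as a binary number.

0b1011100000111110010110010

Subtract column by column in base 2:
  1-1 → 0
  1-0 → 1
  1-1 → 0
  1-1 → 0
  0-1 → 1 (borrow)
  1-1-1 → 1 (borrow)
  0-1-1 → 0 (borrow)
  1-1-1 → 1 (borrow)
  1-0-1 → 0
  1-1 → 0
  0-1 → 1 (borrow)
  0-0-1 → 1 (borrow)
  1-1-1 → 1 (borrow)
  0-0-1 → 1 (borrow)
  0-0-1 → 1 (borrow)
  0-1-1 → 0 (borrow)
  1-0-1 → 0
  1-1 → 0
  1-1 → 0
  0-0 → 0
  1-0 → 1
  0-1 → 1 (borrow)
  1-1-1 → 1 (borrow)
  1-0-1 → 0
  1-0 → 1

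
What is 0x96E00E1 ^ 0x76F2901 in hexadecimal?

XOR each hex digit independently (no carries):
  9^7=E, 6^6=0, E^F=1, 0^2=2, 0^9=9, E^0=E, 1^1=0

0xE0129E0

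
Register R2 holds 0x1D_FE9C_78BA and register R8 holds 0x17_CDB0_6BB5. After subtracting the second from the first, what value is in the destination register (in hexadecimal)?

Subtract column by column in base 16:
  A-5 → 5
  B-B → 0
  8-B → D (borrow)
  7-6-1 → 0
  C-0 → C
  9-B → E (borrow)
  E-D-1 → 0
  F-C → 3
  D-7 → 6
  1-1 → 0

0x630EC0D05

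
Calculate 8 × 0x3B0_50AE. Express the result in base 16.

0x1D828570

Multiply each base-16 digit by 8, carrying:
  E×8 = 112 → write 0 carry 7
  A×8+7 = 87 → write 7 carry 5
  0×8+5 = 5 → write 5
  5×8 = 40 → write 8 carry 2
  0×8+2 = 2 → write 2
  B×8 = 88 → write 8 carry 5
  3×8+5 = 29 → write D carry 1
  remaining carry: 1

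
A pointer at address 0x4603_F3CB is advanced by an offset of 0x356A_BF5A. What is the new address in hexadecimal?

0x7B6EB325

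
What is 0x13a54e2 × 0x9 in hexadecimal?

0xb0cfbf2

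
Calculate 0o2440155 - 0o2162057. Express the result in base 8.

0o256076

Subtract column by column in base 8:
  5-7 → 6 (borrow)
  5-5-1 → 7 (borrow)
  1-0-1 → 0
  0-2 → 6 (borrow)
  4-6-1 → 5 (borrow)
  4-1-1 → 2
  2-2 → 0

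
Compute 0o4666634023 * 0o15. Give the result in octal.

Multiply each base-8 digit by 13, carrying:
  3×13 = 39 → write 7 carry 4
  2×13+4 = 30 → write 6 carry 3
  0×13+3 = 3 → write 3
  4×13 = 52 → write 4 carry 6
  3×13+6 = 45 → write 5 carry 5
  6×13+5 = 83 → write 3 carry 10
  6×13+10 = 88 → write 0 carry 11
  6×13+11 = 89 → write 1 carry 11
  6×13+11 = 89 → write 1 carry 11
  4×13+11 = 63 → write 7 carry 7
  remaining carry: 7

0o77110354367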